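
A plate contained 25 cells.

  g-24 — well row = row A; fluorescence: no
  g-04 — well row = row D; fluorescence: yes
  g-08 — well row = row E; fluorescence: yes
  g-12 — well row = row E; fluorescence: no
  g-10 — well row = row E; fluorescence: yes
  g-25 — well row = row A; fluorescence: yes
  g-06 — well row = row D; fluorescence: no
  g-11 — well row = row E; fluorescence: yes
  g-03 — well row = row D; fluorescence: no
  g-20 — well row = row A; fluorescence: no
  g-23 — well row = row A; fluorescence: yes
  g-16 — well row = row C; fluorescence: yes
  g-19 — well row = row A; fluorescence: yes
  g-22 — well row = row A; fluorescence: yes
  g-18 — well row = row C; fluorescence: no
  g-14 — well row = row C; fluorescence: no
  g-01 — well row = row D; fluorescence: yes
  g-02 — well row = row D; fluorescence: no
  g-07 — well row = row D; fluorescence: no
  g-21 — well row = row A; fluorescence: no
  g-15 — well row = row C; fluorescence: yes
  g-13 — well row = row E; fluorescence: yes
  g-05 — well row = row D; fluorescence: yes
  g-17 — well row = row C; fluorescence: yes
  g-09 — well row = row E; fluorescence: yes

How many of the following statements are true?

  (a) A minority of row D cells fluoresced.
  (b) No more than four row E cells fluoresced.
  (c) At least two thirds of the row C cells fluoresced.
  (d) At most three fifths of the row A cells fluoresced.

2

(a) row D: |A| = 7, |A ∩ B| = 3; needs |A ∩ B| < |A ∖ B| — true.
(b) row E: |A| = 6, |A ∩ B| = 5; needs |A ∩ B| ≤ 4 — false.
(c) row C: |A| = 5, |A ∩ B| = 3; needs |A ∩ B| / |A| ≥ 2/3 — false.
(d) row A: |A| = 7, |A ∩ B| = 4; needs |A ∩ B| / |A| ≤ 3/5 — true.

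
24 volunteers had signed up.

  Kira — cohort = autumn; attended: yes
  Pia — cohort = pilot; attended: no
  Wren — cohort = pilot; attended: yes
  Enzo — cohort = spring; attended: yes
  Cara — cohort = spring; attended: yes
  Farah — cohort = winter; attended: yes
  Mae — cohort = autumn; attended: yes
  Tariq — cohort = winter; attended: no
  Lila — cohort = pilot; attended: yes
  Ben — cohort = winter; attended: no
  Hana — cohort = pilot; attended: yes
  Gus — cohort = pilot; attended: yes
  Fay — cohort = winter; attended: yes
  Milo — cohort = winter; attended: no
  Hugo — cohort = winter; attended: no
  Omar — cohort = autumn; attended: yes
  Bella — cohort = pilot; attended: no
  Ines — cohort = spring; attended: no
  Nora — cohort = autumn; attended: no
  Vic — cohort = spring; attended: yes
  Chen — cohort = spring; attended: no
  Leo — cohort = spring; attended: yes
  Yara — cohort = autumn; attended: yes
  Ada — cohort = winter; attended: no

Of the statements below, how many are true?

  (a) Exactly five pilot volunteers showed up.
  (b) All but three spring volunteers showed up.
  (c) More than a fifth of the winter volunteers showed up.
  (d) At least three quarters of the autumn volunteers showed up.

2

(a) pilot: |A| = 6, |A ∩ B| = 4; needs |A ∩ B| = 5 — false.
(b) spring: |A| = 6, |A ∩ B| = 4; needs |A ∖ B| = 3 — false.
(c) winter: |A| = 7, |A ∩ B| = 2; needs |A ∩ B| / |A| > 1/5 — true.
(d) autumn: |A| = 5, |A ∩ B| = 4; needs |A ∩ B| / |A| ≥ 3/4 — true.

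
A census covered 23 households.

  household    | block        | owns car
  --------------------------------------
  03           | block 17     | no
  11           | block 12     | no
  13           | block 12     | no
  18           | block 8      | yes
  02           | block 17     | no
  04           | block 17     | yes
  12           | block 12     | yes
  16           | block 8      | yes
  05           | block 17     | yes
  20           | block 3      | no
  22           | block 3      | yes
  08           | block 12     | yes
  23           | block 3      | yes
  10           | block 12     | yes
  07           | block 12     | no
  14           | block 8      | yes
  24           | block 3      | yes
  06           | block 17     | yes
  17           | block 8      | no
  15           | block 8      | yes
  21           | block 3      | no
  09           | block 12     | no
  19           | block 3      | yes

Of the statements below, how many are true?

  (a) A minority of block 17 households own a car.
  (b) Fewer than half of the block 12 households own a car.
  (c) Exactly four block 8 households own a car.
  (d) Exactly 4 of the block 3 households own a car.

(a) block 17: |A| = 5, |A ∩ B| = 3; needs |A ∩ B| < |A ∖ B| — false.
(b) block 12: |A| = 7, |A ∩ B| = 3; needs |A ∩ B| < |A ∖ B| — true.
(c) block 8: |A| = 5, |A ∩ B| = 4; needs |A ∩ B| = 4 — true.
(d) block 3: |A| = 6, |A ∩ B| = 4; needs |A ∩ B| = 4 — true.

3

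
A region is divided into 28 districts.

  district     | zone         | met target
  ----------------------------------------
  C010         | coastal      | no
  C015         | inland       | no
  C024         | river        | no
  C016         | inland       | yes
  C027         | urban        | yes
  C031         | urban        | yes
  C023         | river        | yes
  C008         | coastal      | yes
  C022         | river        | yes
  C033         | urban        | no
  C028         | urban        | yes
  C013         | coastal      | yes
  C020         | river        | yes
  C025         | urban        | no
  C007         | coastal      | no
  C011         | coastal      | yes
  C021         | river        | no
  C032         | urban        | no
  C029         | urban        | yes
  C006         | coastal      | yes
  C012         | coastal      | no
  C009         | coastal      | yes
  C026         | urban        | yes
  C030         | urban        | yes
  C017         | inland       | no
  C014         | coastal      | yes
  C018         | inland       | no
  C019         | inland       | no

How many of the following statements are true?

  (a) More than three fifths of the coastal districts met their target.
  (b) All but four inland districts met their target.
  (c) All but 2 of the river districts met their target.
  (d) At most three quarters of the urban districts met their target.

4

(a) coastal: |A| = 9, |A ∩ B| = 6; needs |A ∩ B| / |A| > 3/5 — true.
(b) inland: |A| = 5, |A ∩ B| = 1; needs |A ∖ B| = 4 — true.
(c) river: |A| = 5, |A ∩ B| = 3; needs |A ∖ B| = 2 — true.
(d) urban: |A| = 9, |A ∩ B| = 6; needs |A ∩ B| / |A| ≤ 3/4 — true.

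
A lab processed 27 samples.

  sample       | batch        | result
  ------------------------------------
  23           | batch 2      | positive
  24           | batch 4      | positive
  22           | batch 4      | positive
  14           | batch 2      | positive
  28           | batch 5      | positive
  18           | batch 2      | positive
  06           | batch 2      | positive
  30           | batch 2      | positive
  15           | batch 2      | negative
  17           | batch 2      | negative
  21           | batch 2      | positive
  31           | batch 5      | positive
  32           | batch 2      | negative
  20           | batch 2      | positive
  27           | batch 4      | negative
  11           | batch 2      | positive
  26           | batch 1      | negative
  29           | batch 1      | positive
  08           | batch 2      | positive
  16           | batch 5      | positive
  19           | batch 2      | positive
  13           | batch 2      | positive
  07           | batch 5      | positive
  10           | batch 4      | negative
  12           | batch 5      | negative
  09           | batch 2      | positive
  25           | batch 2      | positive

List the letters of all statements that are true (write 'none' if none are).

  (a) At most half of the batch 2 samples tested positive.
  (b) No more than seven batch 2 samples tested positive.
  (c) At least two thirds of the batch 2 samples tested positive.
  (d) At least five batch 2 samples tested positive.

(c), (d)

|A| = 16, |A ∩ B| = 13, |A ∖ B| = 3.
(a) |A ∩ B| ≤ |A ∖ B|: fails.
(b) |A ∩ B| ≤ 7: fails.
(c) |A ∩ B| / |A| ≥ 2/3: holds.
(d) |A ∩ B| ≥ 5: holds.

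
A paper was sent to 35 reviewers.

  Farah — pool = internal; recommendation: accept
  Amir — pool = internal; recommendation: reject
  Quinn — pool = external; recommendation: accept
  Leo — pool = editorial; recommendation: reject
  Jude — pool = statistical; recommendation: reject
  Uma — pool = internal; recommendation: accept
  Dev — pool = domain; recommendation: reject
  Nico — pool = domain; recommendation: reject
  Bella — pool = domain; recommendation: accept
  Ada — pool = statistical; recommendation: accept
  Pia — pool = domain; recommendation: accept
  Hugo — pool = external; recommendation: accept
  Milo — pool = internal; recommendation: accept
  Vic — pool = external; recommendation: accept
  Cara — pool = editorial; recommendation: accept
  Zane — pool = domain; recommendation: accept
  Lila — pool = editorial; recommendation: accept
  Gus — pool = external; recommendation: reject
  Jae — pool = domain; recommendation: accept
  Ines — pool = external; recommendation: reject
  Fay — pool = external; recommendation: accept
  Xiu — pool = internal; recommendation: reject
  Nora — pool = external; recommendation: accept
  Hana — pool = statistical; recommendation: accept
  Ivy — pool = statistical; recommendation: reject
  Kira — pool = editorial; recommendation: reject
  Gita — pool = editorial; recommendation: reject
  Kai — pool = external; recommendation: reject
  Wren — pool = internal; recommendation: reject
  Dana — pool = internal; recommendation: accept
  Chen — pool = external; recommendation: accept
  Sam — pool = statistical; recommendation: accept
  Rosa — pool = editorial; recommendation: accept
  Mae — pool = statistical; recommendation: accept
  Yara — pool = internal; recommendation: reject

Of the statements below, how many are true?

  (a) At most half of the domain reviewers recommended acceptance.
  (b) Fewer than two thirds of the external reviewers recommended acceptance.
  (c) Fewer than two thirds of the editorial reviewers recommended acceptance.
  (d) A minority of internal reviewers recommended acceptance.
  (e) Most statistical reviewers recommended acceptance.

(a) domain: |A| = 6, |A ∩ B| = 4; needs |A ∩ B| ≤ |A ∖ B| — false.
(b) external: |A| = 9, |A ∩ B| = 6; needs |A ∩ B| / |A| < 2/3 — false.
(c) editorial: |A| = 6, |A ∩ B| = 3; needs |A ∩ B| / |A| < 2/3 — true.
(d) internal: |A| = 8, |A ∩ B| = 4; needs |A ∩ B| < |A ∖ B| — false.
(e) statistical: |A| = 6, |A ∩ B| = 4; needs |A ∩ B| > |A ∖ B| — true.

2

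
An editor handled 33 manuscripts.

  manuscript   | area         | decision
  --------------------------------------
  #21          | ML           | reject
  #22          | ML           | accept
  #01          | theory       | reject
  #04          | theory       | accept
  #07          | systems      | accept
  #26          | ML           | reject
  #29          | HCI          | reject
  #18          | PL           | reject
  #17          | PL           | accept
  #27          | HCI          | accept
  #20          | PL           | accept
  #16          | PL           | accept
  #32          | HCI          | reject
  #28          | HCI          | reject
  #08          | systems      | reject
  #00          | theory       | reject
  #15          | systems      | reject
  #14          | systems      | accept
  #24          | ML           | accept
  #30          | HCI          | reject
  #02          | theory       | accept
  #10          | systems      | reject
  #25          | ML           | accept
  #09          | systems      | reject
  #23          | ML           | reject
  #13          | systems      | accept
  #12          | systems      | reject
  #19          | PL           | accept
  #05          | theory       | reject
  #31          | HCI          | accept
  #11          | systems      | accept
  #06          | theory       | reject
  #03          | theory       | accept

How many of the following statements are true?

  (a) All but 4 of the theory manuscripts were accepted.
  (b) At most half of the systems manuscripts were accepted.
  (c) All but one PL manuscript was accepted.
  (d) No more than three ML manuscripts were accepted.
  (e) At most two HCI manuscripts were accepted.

(a) theory: |A| = 7, |A ∩ B| = 3; needs |A ∖ B| = 4 — true.
(b) systems: |A| = 9, |A ∩ B| = 4; needs |A ∩ B| ≤ |A ∖ B| — true.
(c) PL: |A| = 5, |A ∩ B| = 4; needs |A ∖ B| = 1 — true.
(d) ML: |A| = 6, |A ∩ B| = 3; needs |A ∩ B| ≤ 3 — true.
(e) HCI: |A| = 6, |A ∩ B| = 2; needs |A ∩ B| ≤ 2 — true.

5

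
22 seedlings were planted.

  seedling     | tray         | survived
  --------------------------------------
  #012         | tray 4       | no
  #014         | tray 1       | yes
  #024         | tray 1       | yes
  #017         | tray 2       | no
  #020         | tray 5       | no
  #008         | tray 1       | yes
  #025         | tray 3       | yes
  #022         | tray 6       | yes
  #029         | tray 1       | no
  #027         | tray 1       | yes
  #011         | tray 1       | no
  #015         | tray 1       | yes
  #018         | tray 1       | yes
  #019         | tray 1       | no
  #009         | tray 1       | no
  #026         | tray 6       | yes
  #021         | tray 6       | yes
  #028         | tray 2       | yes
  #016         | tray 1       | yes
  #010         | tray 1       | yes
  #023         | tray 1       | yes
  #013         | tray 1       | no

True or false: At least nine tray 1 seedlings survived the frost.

Truth condition: |A ∩ B| ≥ 9.
A (the restrictor) = {#014, #024, #008, #029, #027, #011, #015, #018, #019, #009, #016, #010, #023, #013}, |A| = 14.
A ∩ B = {#014, #024, #008, #027, #015, #018, #016, #010, #023}, so |A ∩ B| = 9.
|A ∩ B| = 9, so the statement is true.

True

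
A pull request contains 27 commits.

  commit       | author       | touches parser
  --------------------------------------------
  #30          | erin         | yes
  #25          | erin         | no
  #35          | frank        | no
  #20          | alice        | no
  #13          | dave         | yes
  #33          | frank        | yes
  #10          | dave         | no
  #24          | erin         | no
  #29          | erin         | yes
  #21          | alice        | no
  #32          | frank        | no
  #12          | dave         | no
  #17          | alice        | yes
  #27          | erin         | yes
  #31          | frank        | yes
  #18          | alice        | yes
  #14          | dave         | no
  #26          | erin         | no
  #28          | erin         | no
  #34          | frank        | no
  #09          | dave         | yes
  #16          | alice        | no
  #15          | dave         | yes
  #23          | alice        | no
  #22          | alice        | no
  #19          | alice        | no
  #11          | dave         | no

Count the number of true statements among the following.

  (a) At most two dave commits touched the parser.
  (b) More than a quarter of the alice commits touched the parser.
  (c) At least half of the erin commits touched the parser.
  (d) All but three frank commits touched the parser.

(a) dave: |A| = 7, |A ∩ B| = 3; needs |A ∩ B| ≤ 2 — false.
(b) alice: |A| = 8, |A ∩ B| = 2; needs |A ∩ B| / |A| > 1/4 — false.
(c) erin: |A| = 7, |A ∩ B| = 3; needs |A ∩ B| ≥ |A ∖ B| — false.
(d) frank: |A| = 5, |A ∩ B| = 2; needs |A ∖ B| = 3 — true.

1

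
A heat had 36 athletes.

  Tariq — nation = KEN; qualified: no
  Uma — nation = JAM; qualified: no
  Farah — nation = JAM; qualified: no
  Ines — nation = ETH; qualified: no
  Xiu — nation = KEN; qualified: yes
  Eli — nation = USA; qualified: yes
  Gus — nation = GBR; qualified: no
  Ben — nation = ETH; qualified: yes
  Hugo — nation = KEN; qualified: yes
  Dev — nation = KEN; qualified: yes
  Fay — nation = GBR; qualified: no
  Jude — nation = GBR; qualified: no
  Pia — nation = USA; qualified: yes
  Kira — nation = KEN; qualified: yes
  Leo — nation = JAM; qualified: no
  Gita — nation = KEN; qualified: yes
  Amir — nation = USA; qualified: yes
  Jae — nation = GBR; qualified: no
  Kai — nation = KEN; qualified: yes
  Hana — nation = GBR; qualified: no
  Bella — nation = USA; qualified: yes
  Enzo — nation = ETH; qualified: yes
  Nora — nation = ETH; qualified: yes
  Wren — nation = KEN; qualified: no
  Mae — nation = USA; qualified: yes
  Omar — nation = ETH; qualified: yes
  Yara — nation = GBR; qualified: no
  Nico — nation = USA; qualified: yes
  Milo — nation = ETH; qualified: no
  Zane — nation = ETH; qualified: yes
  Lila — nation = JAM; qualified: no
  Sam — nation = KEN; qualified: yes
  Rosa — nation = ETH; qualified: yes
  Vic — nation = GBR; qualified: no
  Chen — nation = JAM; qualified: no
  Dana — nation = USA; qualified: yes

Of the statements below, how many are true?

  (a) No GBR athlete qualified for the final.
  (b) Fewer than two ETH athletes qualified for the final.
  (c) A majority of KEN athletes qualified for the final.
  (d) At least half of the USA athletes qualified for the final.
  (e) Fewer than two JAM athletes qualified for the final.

(a) GBR: |A| = 7, |A ∩ B| = 0; needs A ∩ B = ∅ (|A ∩ B| = 0) — true.
(b) ETH: |A| = 8, |A ∩ B| = 6; needs |A ∩ B| < 2 — false.
(c) KEN: |A| = 9, |A ∩ B| = 7; needs |A ∩ B| > |A ∖ B| — true.
(d) USA: |A| = 7, |A ∩ B| = 7; needs |A ∩ B| ≥ |A ∖ B| — true.
(e) JAM: |A| = 5, |A ∩ B| = 0; needs |A ∩ B| < 2 — true.

4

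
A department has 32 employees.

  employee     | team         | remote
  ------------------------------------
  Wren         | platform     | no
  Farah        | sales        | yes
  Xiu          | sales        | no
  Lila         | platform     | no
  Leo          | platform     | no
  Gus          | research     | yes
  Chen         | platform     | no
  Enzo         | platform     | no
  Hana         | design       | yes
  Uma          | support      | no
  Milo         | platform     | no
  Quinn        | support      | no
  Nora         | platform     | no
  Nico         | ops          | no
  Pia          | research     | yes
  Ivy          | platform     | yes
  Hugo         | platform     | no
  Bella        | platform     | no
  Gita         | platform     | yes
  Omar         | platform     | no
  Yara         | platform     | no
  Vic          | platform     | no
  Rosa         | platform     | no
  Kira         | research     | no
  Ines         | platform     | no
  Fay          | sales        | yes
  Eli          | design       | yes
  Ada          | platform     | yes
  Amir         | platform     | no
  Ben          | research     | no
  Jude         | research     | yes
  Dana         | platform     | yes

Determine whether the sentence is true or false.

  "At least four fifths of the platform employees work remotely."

False

Truth condition: |A ∩ B| / |A| ≥ 4/5.
|A| = 19, |A ∩ B| = 4, |A ∖ B| = 15.
|A ∩ B|/|A| = 4/19, so the statement is false.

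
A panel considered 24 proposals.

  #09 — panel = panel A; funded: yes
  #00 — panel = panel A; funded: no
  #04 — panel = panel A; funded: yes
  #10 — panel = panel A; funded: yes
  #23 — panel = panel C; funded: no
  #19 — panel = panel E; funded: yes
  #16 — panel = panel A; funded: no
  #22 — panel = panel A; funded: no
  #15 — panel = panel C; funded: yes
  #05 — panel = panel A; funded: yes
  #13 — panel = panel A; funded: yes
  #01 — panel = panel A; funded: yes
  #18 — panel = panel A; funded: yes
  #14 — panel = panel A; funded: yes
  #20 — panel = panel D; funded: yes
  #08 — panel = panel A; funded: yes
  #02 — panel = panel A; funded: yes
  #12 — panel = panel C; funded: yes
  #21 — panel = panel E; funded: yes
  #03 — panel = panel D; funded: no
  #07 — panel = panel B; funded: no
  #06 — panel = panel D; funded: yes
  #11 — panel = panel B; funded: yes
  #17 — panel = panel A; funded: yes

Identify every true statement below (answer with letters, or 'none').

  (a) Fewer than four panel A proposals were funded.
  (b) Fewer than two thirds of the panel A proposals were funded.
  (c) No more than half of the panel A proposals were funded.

|A| = 14, |A ∩ B| = 11, |A ∖ B| = 3.
(a) |A ∩ B| < 4: fails.
(b) |A ∩ B| / |A| < 2/3: fails.
(c) |A ∩ B| ≤ |A ∖ B|: fails.

none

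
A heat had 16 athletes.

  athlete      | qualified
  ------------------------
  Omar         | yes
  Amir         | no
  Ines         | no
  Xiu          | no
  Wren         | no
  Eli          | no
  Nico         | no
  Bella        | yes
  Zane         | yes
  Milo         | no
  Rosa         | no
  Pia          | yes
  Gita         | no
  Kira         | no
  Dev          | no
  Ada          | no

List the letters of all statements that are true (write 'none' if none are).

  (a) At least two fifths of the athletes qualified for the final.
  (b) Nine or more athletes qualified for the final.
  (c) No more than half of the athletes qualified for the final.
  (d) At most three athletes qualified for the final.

|A| = 16, |A ∩ B| = 4, |A ∖ B| = 12.
(a) |A ∩ B| / |A| ≥ 2/5: fails.
(b) |A ∩ B| ≥ 9: fails.
(c) |A ∩ B| ≤ |A ∖ B|: holds.
(d) |A ∩ B| ≤ 3: fails.

(c)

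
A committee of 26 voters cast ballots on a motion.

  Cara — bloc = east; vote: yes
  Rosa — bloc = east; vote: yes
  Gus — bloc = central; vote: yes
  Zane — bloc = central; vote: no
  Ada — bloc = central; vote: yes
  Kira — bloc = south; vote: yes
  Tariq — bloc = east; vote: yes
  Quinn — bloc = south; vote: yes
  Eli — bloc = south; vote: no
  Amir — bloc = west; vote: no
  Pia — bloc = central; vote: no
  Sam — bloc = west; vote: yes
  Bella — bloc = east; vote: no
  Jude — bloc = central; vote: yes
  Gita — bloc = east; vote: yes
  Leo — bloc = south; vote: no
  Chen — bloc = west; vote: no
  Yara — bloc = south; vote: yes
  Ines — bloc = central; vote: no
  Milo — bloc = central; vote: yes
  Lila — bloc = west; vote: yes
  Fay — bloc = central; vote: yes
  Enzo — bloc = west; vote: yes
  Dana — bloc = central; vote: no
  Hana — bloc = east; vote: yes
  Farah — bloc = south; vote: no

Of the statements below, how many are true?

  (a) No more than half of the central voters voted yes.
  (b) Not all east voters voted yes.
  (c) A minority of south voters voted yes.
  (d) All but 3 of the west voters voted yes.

(a) central: |A| = 9, |A ∩ B| = 5; needs |A ∩ B| ≤ |A ∖ B| — false.
(b) east: |A| = 6, |A ∩ B| = 5; needs A ⊄ B (|A ∖ B| ≥ 1) — true.
(c) south: |A| = 6, |A ∩ B| = 3; needs |A ∩ B| < |A ∖ B| — false.
(d) west: |A| = 5, |A ∩ B| = 3; needs |A ∖ B| = 3 — false.

1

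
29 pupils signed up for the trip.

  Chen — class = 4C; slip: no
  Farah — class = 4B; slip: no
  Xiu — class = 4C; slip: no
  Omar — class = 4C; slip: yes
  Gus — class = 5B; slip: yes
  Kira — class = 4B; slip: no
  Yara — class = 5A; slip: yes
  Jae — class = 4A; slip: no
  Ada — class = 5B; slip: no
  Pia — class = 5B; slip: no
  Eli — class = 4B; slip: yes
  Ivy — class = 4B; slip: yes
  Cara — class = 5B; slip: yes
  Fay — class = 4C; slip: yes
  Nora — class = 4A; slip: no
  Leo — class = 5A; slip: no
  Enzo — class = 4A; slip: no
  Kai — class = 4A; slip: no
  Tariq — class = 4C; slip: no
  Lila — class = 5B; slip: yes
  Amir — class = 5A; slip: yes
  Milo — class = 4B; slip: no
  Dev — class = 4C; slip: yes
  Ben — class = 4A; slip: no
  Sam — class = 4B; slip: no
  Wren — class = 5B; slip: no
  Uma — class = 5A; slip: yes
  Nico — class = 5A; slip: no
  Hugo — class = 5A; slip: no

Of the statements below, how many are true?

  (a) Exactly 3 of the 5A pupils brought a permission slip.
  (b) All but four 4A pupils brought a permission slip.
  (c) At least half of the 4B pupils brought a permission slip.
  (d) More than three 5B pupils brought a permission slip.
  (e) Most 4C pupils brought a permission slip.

(a) 5A: |A| = 6, |A ∩ B| = 3; needs |A ∩ B| = 3 — true.
(b) 4A: |A| = 5, |A ∩ B| = 0; needs |A ∖ B| = 4 — false.
(c) 4B: |A| = 6, |A ∩ B| = 2; needs |A ∩ B| ≥ |A ∖ B| — false.
(d) 5B: |A| = 6, |A ∩ B| = 3; needs |A ∩ B| > 3 — false.
(e) 4C: |A| = 6, |A ∩ B| = 3; needs |A ∩ B| > |A ∖ B| — false.

1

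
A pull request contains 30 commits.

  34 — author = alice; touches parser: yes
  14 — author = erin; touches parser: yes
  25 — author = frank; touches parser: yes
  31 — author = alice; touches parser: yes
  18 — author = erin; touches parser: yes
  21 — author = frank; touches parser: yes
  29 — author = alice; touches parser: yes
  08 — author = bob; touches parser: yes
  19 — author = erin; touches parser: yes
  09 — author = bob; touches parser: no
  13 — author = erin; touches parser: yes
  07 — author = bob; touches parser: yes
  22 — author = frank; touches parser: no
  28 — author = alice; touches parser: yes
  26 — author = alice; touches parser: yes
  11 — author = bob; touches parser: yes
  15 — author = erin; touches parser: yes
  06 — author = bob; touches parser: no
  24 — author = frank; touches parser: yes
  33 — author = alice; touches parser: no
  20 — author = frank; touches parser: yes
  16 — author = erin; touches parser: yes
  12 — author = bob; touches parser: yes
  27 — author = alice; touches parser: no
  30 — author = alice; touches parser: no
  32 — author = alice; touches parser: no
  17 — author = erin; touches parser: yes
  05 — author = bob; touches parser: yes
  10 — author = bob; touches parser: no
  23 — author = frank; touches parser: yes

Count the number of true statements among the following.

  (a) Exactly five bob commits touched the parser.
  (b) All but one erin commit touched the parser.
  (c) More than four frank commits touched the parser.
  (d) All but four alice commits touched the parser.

(a) bob: |A| = 8, |A ∩ B| = 5; needs |A ∩ B| = 5 — true.
(b) erin: |A| = 7, |A ∩ B| = 7; needs |A ∖ B| = 1 — false.
(c) frank: |A| = 6, |A ∩ B| = 5; needs |A ∩ B| > 4 — true.
(d) alice: |A| = 9, |A ∩ B| = 5; needs |A ∖ B| = 4 — true.

3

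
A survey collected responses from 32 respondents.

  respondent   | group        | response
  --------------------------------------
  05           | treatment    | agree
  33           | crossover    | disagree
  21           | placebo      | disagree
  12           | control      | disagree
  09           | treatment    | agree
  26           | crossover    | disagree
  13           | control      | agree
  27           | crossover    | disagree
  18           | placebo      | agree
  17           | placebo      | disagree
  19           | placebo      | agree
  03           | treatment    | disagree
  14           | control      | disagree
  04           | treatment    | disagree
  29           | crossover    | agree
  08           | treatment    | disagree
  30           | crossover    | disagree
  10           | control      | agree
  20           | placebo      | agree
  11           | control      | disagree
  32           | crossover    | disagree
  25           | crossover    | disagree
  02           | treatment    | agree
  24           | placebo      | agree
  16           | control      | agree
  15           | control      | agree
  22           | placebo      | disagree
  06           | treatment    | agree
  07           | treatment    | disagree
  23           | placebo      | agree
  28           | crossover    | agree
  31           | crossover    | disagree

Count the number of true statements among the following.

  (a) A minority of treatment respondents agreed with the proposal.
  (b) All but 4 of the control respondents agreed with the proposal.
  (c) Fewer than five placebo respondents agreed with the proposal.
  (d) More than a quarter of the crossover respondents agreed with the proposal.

(a) treatment: |A| = 8, |A ∩ B| = 4; needs |A ∩ B| < |A ∖ B| — false.
(b) control: |A| = 7, |A ∩ B| = 4; needs |A ∖ B| = 4 — false.
(c) placebo: |A| = 8, |A ∩ B| = 5; needs |A ∩ B| < 5 — false.
(d) crossover: |A| = 9, |A ∩ B| = 2; needs |A ∩ B| / |A| > 1/4 — false.

0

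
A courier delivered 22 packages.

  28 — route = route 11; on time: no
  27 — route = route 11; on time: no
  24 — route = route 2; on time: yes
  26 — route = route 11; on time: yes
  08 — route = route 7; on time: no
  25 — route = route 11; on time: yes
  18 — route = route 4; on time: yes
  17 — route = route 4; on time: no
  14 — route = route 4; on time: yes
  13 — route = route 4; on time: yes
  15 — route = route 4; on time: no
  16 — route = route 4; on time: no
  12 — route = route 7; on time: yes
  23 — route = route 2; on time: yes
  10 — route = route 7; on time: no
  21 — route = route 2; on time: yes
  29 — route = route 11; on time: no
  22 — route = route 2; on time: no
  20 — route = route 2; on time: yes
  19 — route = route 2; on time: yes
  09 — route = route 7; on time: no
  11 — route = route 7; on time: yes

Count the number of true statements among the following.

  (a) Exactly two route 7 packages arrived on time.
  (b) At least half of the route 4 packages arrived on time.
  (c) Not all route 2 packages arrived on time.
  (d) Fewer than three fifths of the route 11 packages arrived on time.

(a) route 7: |A| = 5, |A ∩ B| = 2; needs |A ∩ B| = 2 — true.
(b) route 4: |A| = 6, |A ∩ B| = 3; needs |A ∩ B| ≥ |A ∖ B| — true.
(c) route 2: |A| = 6, |A ∩ B| = 5; needs A ⊄ B (|A ∖ B| ≥ 1) — true.
(d) route 11: |A| = 5, |A ∩ B| = 2; needs |A ∩ B| / |A| < 3/5 — true.

4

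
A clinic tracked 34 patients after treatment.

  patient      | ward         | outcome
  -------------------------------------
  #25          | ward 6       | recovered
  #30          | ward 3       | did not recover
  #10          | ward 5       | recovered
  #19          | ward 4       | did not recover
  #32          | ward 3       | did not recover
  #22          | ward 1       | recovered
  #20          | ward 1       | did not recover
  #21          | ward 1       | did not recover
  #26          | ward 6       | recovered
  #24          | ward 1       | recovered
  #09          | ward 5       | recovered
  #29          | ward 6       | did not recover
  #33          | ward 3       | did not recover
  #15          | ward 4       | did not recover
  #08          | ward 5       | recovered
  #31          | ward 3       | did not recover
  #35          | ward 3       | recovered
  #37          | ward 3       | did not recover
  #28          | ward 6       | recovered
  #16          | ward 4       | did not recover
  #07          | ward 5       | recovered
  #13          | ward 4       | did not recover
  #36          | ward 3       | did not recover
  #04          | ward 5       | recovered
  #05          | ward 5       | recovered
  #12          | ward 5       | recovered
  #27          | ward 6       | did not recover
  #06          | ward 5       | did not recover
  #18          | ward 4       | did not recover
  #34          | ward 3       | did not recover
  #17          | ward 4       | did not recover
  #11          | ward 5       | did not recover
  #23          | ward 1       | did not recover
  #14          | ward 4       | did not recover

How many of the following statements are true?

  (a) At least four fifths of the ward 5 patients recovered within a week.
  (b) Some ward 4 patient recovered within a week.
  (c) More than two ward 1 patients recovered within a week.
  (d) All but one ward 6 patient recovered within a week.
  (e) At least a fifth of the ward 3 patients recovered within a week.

(a) ward 5: |A| = 9, |A ∩ B| = 7; needs |A ∩ B| / |A| ≥ 4/5 — false.
(b) ward 4: |A| = 7, |A ∩ B| = 0; needs A ∩ B ≠ ∅ (|A ∩ B| ≥ 1) — false.
(c) ward 1: |A| = 5, |A ∩ B| = 2; needs |A ∩ B| > 2 — false.
(d) ward 6: |A| = 5, |A ∩ B| = 3; needs |A ∖ B| = 1 — false.
(e) ward 3: |A| = 8, |A ∩ B| = 1; needs |A ∩ B| / |A| ≥ 1/5 — false.

0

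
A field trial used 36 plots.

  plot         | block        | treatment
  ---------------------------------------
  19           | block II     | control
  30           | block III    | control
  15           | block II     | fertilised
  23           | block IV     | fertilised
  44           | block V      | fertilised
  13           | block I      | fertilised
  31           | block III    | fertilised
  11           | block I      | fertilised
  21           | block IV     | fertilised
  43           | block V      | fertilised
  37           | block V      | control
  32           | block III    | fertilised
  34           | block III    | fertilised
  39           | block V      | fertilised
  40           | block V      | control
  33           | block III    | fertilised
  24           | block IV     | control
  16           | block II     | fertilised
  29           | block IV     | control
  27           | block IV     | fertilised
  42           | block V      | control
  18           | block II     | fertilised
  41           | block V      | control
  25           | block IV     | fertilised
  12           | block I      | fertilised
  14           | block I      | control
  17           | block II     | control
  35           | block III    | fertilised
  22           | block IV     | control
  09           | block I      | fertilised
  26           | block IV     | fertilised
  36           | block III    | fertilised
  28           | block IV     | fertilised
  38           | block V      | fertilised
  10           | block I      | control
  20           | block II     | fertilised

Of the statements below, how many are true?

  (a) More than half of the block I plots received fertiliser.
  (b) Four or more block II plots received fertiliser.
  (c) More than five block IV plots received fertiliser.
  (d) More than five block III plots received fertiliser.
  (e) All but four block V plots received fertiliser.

5

(a) block I: |A| = 6, |A ∩ B| = 4; needs |A ∩ B| > |A ∖ B| — true.
(b) block II: |A| = 6, |A ∩ B| = 4; needs |A ∩ B| ≥ 4 — true.
(c) block IV: |A| = 9, |A ∩ B| = 6; needs |A ∩ B| > 5 — true.
(d) block III: |A| = 7, |A ∩ B| = 6; needs |A ∩ B| > 5 — true.
(e) block V: |A| = 8, |A ∩ B| = 4; needs |A ∖ B| = 4 — true.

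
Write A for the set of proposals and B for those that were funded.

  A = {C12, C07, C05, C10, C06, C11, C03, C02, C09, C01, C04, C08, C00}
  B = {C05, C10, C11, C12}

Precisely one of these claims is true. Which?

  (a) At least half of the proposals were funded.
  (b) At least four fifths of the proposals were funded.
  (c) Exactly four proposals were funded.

(c)

|A| = 13, |A ∩ B| = 4, |A ∖ B| = 9.
(a) requires |A ∩ B| ≥ |A ∖ B|: false.
(b) requires |A ∩ B| / |A| ≥ 4/5: false.
(c) requires |A ∩ B| = 4: true.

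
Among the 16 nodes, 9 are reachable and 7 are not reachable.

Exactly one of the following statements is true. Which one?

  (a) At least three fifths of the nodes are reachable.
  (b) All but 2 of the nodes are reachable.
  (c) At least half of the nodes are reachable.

|A| = 16, |A ∩ B| = 9, |A ∖ B| = 7.
(a) requires |A ∩ B| / |A| ≥ 3/5: false.
(b) requires |A ∖ B| = 2: false.
(c) requires |A ∩ B| ≥ |A ∖ B|: true.

(c)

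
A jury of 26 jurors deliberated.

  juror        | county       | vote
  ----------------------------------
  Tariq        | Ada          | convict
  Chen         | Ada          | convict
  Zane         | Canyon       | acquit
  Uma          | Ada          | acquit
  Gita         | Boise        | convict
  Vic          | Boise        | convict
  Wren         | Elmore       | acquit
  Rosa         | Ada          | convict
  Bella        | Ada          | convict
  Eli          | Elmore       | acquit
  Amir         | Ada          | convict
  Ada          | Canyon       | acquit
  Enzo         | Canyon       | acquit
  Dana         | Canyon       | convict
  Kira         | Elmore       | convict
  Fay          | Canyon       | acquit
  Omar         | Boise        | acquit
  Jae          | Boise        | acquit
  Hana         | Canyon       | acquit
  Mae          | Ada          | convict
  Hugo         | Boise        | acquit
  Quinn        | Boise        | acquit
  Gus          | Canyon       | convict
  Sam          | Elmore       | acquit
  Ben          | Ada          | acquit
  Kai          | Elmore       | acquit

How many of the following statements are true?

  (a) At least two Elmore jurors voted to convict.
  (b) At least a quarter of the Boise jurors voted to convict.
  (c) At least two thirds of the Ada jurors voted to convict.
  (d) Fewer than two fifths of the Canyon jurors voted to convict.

3

(a) Elmore: |A| = 5, |A ∩ B| = 1; needs |A ∩ B| ≥ 2 — false.
(b) Boise: |A| = 6, |A ∩ B| = 2; needs |A ∩ B| / |A| ≥ 1/4 — true.
(c) Ada: |A| = 8, |A ∩ B| = 6; needs |A ∩ B| / |A| ≥ 2/3 — true.
(d) Canyon: |A| = 7, |A ∩ B| = 2; needs |A ∩ B| / |A| < 2/5 — true.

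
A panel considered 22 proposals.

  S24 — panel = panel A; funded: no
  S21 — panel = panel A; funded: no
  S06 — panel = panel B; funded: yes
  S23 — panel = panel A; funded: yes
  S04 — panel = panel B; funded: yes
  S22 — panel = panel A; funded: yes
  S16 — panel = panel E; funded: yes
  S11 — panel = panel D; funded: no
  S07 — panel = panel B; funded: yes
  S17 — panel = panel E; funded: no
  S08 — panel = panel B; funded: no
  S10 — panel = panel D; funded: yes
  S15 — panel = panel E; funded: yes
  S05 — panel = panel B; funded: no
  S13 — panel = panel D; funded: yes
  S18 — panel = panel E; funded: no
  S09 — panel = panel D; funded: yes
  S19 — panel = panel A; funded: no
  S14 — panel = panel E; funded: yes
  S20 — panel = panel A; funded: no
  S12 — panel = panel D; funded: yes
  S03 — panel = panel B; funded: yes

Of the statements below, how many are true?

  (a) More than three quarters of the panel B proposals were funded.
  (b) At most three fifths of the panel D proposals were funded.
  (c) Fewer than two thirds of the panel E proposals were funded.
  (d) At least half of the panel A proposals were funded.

(a) panel B: |A| = 6, |A ∩ B| = 4; needs |A ∩ B| / |A| > 3/4 — false.
(b) panel D: |A| = 5, |A ∩ B| = 4; needs |A ∩ B| / |A| ≤ 3/5 — false.
(c) panel E: |A| = 5, |A ∩ B| = 3; needs |A ∩ B| / |A| < 2/3 — true.
(d) panel A: |A| = 6, |A ∩ B| = 2; needs |A ∩ B| ≥ |A ∖ B| — false.

1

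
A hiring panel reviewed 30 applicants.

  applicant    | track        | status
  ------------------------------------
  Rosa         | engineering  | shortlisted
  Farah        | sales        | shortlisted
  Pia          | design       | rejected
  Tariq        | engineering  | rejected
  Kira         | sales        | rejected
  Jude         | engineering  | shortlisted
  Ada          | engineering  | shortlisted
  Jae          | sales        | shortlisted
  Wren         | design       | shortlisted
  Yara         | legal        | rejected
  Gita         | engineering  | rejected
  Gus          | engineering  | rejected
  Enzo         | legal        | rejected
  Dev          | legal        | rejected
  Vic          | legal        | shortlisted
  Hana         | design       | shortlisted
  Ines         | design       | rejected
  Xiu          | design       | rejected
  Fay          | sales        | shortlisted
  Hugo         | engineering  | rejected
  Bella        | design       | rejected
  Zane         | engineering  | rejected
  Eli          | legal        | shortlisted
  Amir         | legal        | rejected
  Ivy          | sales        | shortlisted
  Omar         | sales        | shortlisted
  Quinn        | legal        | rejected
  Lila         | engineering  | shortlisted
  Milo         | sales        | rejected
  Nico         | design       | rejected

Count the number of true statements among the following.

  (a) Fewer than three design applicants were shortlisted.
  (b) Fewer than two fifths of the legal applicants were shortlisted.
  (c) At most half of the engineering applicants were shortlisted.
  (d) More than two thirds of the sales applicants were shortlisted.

(a) design: |A| = 7, |A ∩ B| = 2; needs |A ∩ B| < 3 — true.
(b) legal: |A| = 7, |A ∩ B| = 2; needs |A ∩ B| / |A| < 2/5 — true.
(c) engineering: |A| = 9, |A ∩ B| = 4; needs |A ∩ B| ≤ |A ∖ B| — true.
(d) sales: |A| = 7, |A ∩ B| = 5; needs |A ∩ B| / |A| > 2/3 — true.

4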